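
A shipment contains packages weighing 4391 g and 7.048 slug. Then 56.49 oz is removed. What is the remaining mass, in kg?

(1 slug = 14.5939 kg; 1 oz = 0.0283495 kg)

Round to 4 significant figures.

105.6 kg

4391 g × 0.001 = 4.391 kg
7.048 slug × 14.5939 = 102.858 kg
56.49 oz × 0.0283495 = 1.60146 kg
Result: 4.391 + 102.858 − 1.60146 = 105.648 kg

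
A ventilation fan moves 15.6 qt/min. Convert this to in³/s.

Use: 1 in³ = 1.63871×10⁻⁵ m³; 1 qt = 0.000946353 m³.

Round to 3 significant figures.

15.6 qt/min × 0.000946353 m³/qt ÷ 60 s/min = 2.46052×10⁻⁴ m³/s
2.46052×10⁻⁴ m³/s ÷ 1.63871×10⁻⁵ m³/in³ = 15.015 in³/s

15.0 in³/s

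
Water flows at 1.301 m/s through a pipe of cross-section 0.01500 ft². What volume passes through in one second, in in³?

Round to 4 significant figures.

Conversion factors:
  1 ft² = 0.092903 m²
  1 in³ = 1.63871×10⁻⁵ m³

0.01500 ft² × 0.092903 = 0.00139354 m²
V = v × A × t = 1.301 m/s × 0.00139354 m² × 1 s = 0.001813 m³
0.001813 m³ ÷ (1.63871×10⁻⁵ m³/in³) = 110.636 in³

110.6 in³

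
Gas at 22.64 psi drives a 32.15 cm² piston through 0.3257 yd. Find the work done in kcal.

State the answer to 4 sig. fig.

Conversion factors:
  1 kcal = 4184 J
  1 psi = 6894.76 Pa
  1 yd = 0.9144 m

0.03572 kcal

22.64 psi → 156097 Pa
32.15 cm² → 0.003215 m²
F = P × A = 156097 × 0.003215 = 501.852 N
0.3257 yd → 0.29782 m
W = F × d = 501.852 × 0.29782 = 149.462 J
In kcal: 149.462 / 4184 = 0.0357223 kcal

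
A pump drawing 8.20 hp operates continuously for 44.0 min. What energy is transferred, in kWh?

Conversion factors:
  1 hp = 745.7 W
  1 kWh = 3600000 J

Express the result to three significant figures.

4.48 kWh

8.20 hp × 745.7 → 6114.74 W
44.0 min × 60 → 2640 s
E = P × t = 6114.74 W × 2640 s = 1.61429×10⁷ J
1.61429×10⁷ J ÷ (3600000 J/kWh) = 4.48414 kWh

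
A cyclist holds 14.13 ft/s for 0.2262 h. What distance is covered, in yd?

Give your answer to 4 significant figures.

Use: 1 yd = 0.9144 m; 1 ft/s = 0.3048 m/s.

14.13 ft/s × 0.3048 → 4.30682 m/s
0.2262 h × 3600 → 814.32 s
d = v × t = 4.30682 m/s × 814.32 s = 3507.13 m
3507.13 m ÷ (0.9144 m/yd) = 3835.44 yd

3835 yd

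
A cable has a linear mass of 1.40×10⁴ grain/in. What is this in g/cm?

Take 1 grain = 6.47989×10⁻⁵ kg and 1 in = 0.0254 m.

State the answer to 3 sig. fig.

357 g/cm

1.40×10⁴ grain/in × 6.47989×10⁻⁵ kg/grain ÷ 0.0254 m/in = 35.7159 kg/m
35.7159 kg/m ÷ 0.001 kg/g × 0.01 m/cm = 357.159 g/cm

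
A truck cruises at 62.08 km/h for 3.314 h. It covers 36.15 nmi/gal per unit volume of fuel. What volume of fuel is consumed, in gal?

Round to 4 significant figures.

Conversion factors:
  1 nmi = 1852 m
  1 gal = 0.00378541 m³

3.073 gal

62.08 km/h → 17.2444 m/s
3.314 h → 11930.4 s
d = v × t = 17.2444 × 11930.4 = 205733 m
36.15 nmi/gal → 1.76863×10⁷ m/m³
V = d / (distance per unit fuel) = 205733 / 1.76863×10⁷ = 0.0116323 m³
In gal: 0.0116323 / 0.00378541 = 3.07293 gal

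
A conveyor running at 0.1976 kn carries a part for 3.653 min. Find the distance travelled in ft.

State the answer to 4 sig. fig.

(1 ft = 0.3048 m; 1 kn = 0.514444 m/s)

0.1976 kn × 0.514444 → 0.101654 m/s
3.653 min × 60 → 219.18 s
d = v × t = 0.101654 m/s × 219.18 s = 22.2805 m
22.2805 m ÷ (0.3048 m/ft) = 73.0988 ft

73.10 ft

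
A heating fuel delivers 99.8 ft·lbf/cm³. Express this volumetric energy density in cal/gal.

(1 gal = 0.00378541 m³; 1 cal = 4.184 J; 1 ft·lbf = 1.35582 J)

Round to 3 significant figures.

99.8 ft·lbf/cm³ × 1.35582 J/ft·lbf ÷ 10⁻⁶ m³/cm³ = 1.35311×10⁸ J/m³
1.35311×10⁸ J/m³ ÷ 4.184 J/cal × 0.00378541 m³/gal = 122421 cal/gal

1.22×10⁵ cal/gal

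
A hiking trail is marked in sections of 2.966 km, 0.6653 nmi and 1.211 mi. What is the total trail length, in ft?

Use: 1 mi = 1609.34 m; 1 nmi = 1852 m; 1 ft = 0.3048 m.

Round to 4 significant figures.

2.017×10⁴ ft

2.966 km × 1000 = 2966 m
0.6653 nmi × 1852 = 1232.14 m
1.211 mi × 1609.34 = 1948.91 m
Combined: 2966 + 1232.14 + 1948.91 = 6147.05 m
In ft: 6147.05 / 0.3048 = 20167.5 ft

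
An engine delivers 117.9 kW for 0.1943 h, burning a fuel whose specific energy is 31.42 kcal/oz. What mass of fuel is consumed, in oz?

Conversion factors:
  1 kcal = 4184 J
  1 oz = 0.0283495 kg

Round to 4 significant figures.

627.3 oz

117.9 kW → 117900 W
0.1943 h → 699.48 s
E = P × t = 117900 × 699.48 = 8.24687×10⁷ J
31.42 kcal/oz → 4.63716×10⁶ J/kg
m = E / e_s = 8.24687×10⁷ / 4.63716×10⁶ = 17.7843 kg
In oz: 17.7843 / 0.0283495 = 627.323 oz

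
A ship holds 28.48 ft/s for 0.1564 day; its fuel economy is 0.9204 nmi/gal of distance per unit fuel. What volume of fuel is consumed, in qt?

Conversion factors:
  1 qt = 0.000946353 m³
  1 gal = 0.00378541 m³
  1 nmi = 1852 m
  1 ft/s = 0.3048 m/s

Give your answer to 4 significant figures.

275.3 qt

28.48 ft/s → 8.6807 m/s
0.1564 day → 13513 s
d = v × t = 8.6807 × 13513 = 117302 m
0.9204 nmi/gal → 450303 m/m³
V = d / (distance per unit fuel) = 117302 / 450303 = 0.260496 m³
In qt: 0.260496 / 0.000946353 = 275.263 qt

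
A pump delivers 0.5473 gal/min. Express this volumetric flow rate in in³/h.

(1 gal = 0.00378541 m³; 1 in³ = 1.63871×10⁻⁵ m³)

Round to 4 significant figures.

7586 in³/h

0.5473 gal/min × 0.00378541 m³/gal ÷ 60 s/min = 3.45292×10⁻⁵ m³/s
3.45292×10⁻⁵ m³/s ÷ 1.63871×10⁻⁵ m³/in³ × 3600 s/h = 7585.55 in³/h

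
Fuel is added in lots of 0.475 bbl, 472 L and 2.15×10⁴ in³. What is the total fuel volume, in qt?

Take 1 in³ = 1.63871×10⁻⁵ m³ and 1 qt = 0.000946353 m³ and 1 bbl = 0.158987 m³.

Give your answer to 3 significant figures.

0.475 bbl × 0.158987 = 0.0755188 m³
472 L × 0.001 = 0.472 m³
2.15×10⁴ in³ × 1.63871×10⁻⁵ = 0.352323 m³
Total: 0.0755188 + 0.472 + 0.352323 = 0.899842 m³
In qt: 0.899842 / 0.000946353 = 950.852 qt

951 qt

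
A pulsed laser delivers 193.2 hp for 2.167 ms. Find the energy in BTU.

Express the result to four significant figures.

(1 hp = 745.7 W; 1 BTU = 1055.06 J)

0.2959 BTU

193.2 hp × 745.7 → 144069 W
2.167 ms × 0.001 → 0.002167 s
E = P × t = 144069 W × 0.002167 s = 312.198 J
312.198 J ÷ (1055.06 J/BTU) = 0.295905 BTU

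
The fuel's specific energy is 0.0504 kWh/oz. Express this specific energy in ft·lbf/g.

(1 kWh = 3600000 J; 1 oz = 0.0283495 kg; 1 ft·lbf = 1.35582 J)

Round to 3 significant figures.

4720 ft·lbf/g

0.0504 kWh/oz × 3600000 J/kWh ÷ 0.0283495 kg/oz = 6.40011×10⁶ J/kg
6.40011×10⁶ J/kg ÷ 1.35582 J/ft·lbf × 0.001 kg/g = 4720.47 ft·lbf/g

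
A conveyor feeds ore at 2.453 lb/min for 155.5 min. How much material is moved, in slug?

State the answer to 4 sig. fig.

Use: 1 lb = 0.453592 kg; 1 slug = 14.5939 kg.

2.453 lb/min → 0.0185444 kg/s
155.5 min → 9330 s
m = ṁ × t = 0.0185444 × 9330 = 173.019 kg
In slug: 173.019 / 14.5939 = 11.8556 slug

11.86 slug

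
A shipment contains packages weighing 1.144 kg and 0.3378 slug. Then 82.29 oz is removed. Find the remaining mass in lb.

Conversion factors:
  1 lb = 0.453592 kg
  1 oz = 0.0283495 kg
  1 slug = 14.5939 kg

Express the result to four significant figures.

1.144 kg (already kg)
0.3378 slug × 14.5939 = 4.92982 kg
82.29 oz × 0.0283495 = 2.33288 kg
Result: 1.144 + 4.92982 − 2.33288 = 3.74094 kg
In lb: 3.74094 / 0.453592 = 8.24737 lb

8.247 lb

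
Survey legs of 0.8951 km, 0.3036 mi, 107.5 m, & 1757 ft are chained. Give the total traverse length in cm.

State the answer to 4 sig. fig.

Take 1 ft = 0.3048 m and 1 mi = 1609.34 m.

2.027×10⁵ cm

0.8951 km × 1000 → 895.1 m
0.3036 mi × 1609.34 → 488.596 m
107.5 m (already m)
1757 ft × 0.3048 → 535.534 m
Total: 895.1 + 488.596 + 107.5 + 535.534 = 2026.73 m
In cm: 2026.73 / 0.01 = 202673 cm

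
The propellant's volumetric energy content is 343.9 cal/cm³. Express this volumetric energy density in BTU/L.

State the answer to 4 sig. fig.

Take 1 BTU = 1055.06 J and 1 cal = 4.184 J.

1364 BTU/L

343.9 cal/cm³ × 4.184 J/cal ÷ 10⁻⁶ m³/cm³ = 1.43888×10⁹ J/m³
1.43888×10⁹ J/m³ ÷ 1055.06 J/BTU × 0.001 m³/L = 1363.79 BTU/L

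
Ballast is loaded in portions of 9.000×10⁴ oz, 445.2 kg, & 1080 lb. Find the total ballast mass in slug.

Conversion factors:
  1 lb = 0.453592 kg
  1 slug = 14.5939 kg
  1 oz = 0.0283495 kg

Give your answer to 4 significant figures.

9.000×10⁴ oz × 0.0283495 = 2551.46 kg
445.2 kg (already kg)
1080 lb × 0.453592 = 489.879 kg
Total: 2551.46 + 445.2 + 489.879 = 3486.54 kg
In slug: 3486.54 / 14.5939 = 238.904 slug

238.9 slug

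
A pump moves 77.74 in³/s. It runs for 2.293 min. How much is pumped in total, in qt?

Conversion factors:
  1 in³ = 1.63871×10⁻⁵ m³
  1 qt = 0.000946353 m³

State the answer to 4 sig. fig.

185.2 qt

77.74 in³/s → 0.00127393 m³/s
2.293 min → 137.58 s
V = Q × t = 0.00127393 × 137.58 = 0.175267 m³
In qt: 0.175267 / 0.000946353 = 185.203 qt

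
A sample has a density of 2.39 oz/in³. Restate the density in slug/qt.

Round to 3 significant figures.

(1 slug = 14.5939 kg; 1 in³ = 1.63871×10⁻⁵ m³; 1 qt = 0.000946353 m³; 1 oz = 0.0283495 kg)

2.39 oz/in³ × 0.0283495 kg/oz ÷ 1.63871×10⁻⁵ m³/in³ = 4134.67 kg/m³
4134.67 kg/m³ ÷ 14.5939 kg/slug × 0.000946353 m³/qt = 0.268116 slug/qt

0.268 slug/qt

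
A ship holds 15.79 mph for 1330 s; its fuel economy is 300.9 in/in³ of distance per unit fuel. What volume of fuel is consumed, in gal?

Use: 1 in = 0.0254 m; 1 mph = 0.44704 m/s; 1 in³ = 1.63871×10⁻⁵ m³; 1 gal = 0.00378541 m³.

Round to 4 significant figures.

15.79 mph → 7.05876 m/s
d = v × t = 7.05876 × 1330 = 9388.15 m
300.9 in/in³ → 466395 m/m³
V = d / (distance per unit fuel) = 9388.15 / 466395 = 0.0201292 m³
In gal: 0.0201292 / 0.00378541 = 5.31757 gal

5.318 gal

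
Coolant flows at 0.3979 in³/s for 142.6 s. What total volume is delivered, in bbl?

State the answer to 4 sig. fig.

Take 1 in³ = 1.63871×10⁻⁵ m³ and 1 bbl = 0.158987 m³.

0.005848 bbl

0.3979 in³/s → 6.52043×10⁻⁶ m³/s
V = Q × t = 6.52043×10⁻⁶ × 142.6 = 9.29813×10⁻⁴ m³
In bbl: 9.29813×10⁻⁴ / 0.158987 = 0.00584836 bbl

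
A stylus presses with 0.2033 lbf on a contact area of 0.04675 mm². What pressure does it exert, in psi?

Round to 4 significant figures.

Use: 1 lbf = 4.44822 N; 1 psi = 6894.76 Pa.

0.2033 lbf × 4.44822 = 0.904323 N
0.04675 mm² × 10⁻⁶ = 4.675×10⁻⁸ m²
P = F / A = 0.904323 N / 4.675×10⁻⁸ m² = 1.93438×10⁷ Pa
1.93438×10⁷ Pa ÷ (6894.76 Pa/psi) = 2805.58 psi

2806 psi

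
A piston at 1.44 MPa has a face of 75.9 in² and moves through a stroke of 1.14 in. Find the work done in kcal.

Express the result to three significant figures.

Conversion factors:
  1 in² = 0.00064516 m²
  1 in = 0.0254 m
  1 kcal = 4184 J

1.44 MPa → 1.44×10⁶ Pa
75.9 in² → 0.0489676 m²
F = P × A = 1.44×10⁶ × 0.0489676 = 70513.3 N
1.14 in → 0.028956 m
W = F × d = 70513.3 × 0.028956 = 2041.78 J
In kcal: 2041.78 / 4184 = 0.487997 kcal

0.488 kcal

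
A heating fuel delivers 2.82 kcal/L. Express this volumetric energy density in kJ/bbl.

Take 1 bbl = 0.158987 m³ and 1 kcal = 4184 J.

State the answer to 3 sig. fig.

1880 kJ/bbl

2.82 kcal/L × 4184 J/kcal ÷ 0.001 m³/L = 1.17989×10⁷ J/m³
1.17989×10⁷ J/m³ ÷ 1000 J/kJ × 0.158987 m³/bbl = 1875.87 kJ/bbl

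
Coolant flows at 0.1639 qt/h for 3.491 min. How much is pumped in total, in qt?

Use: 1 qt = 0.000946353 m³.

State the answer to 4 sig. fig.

0.009536 qt

0.1639 qt/h → 4.30853×10⁻⁸ m³/s
3.491 min → 209.46 s
V = Q × t = 4.30853×10⁻⁸ × 209.46 = 9.02465×10⁻⁶ m³
In qt: 9.02465×10⁻⁶ / 0.000946353 = 0.00953624 qt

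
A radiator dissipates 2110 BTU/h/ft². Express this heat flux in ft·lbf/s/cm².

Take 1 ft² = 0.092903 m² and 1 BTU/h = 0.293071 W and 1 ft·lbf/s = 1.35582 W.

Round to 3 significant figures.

0.491 ft·lbf/s/cm²

2110 BTU/h/ft² × 0.293071 W/BTU/h ÷ 0.092903 m²/ft² = 6656.19 W/m²
6656.19 W/m² ÷ 1.35582 W/ft·lbf/s × 0.0001 m²/cm² = 0.490935 ft·lbf/s/cm²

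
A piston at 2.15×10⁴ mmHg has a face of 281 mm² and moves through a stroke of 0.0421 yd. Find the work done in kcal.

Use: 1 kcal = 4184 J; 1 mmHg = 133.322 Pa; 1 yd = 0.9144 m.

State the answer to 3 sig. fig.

0.00741 kcal

2.15×10⁴ mmHg → 2.86642×10⁶ Pa
281 mm² → 2.81×10⁻⁴ m²
F = P × A = 2.86642×10⁶ × 2.81×10⁻⁴ = 805.464 N
0.0421 yd → 0.0384962 m
W = F × d = 805.464 × 0.0384962 = 31.0073 J
In kcal: 31.0073 / 4184 = 0.00741092 kcal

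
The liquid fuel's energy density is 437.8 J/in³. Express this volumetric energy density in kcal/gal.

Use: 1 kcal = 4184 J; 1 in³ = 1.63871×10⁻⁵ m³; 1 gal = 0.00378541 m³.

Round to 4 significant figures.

437.8 J/in³ ÷ 1.63871×10⁻⁵ m³/in³ = 2.67161×10⁷ J/m³
2.67161×10⁷ J/m³ ÷ 4184 J/kcal × 0.00378541 m³/gal = 24.171 kcal/gal

24.17 kcal/gal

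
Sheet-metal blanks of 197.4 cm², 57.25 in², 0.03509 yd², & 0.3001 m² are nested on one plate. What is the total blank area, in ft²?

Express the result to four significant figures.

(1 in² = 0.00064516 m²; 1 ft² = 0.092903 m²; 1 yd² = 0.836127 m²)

197.4 cm² × 0.0001 = 0.01974 m²
57.25 in² × 0.00064516 = 0.0369354 m²
0.03509 yd² × 0.836127 = 0.0293397 m²
0.3001 m² (already m²)
Total: 0.01974 + 0.0369354 + 0.0293397 + 0.3001 = 0.386115 m²
In ft²: 0.386115 / 0.092903 = 4.15611 ft²

4.156 ft²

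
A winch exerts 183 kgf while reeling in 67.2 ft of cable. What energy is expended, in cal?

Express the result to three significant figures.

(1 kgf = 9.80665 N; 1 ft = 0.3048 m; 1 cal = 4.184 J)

8790 cal

183 kgf × 9.80665 → 1794.62 N
67.2 ft × 0.3048 → 20.4826 m
W = F × d = 1794.62 N × 20.4826 m = 36758.5 J
36758.5 J ÷ (4.184 J/cal) = 8785.49 cal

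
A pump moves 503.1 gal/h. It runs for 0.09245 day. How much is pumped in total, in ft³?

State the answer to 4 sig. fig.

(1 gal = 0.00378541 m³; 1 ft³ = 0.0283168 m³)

149.2 ft³

503.1 gal/h → 5.29011×10⁻⁴ m³/s
0.09245 day → 7987.68 s
V = Q × t = 5.29011×10⁻⁴ × 7987.68 = 4.22557 m³
In ft³: 4.22557 / 0.0283168 = 149.225 ft³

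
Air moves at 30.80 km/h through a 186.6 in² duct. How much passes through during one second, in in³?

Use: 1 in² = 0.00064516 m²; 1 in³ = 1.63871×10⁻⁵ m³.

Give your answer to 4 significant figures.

6.285×10⁴ in³

30.80 km/h × (1/3.6) → 8.55556 m/s
186.6 in² × 0.00064516 → 0.120387 m²
V = v × A × t = 8.55556 m/s × 0.120387 m² × 1 s = 1.02998 m³
1.02998 m³ ÷ (1.63871×10⁻⁵ m³/in³) = 62853.1 in³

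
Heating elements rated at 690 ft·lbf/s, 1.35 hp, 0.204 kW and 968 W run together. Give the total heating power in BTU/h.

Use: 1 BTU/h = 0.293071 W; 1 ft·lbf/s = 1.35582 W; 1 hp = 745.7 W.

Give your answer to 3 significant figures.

1.06×10⁴ BTU/h

690 ft·lbf/s × 1.35582 = 935.516 W
1.35 hp × 745.7 = 1006.7 W
0.204 kW × 1000 = 204 W
968 W (already W)
Combined: 935.516 + 1006.7 + 204 + 968 = 3114.22 W
In BTU/h: 3114.22 / 0.293071 = 10626.2 BTU/h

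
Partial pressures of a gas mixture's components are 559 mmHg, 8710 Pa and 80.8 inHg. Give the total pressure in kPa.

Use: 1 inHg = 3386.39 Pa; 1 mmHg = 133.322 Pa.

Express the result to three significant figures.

357 kPa

559 mmHg × 133.322 = 74527 Pa
8710 Pa (already Pa)
80.8 inHg × 3386.39 = 273620 Pa
Combined: 74527 + 8710 + 273620 = 356857 Pa
In kPa: 356857 / 1000 = 356.857 kPa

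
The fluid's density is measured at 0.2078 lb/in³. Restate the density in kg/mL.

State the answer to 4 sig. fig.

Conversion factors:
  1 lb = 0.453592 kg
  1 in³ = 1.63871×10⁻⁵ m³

0.2078 lb/in³ × 0.453592 kg/lb ÷ 1.63871×10⁻⁵ m³/in³ = 5751.87 kg/m³
5751.87 kg/m³ × 10⁻⁶ m³/mL = 0.00575187 kg/mL

0.005752 kg/mL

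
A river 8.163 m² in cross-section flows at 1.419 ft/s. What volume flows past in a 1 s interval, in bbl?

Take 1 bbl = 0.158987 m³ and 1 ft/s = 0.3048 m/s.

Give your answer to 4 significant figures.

22.21 bbl

1.419 ft/s × 0.3048 → 0.432511 m/s
V = v × A × t = 0.432511 m/s × 8.163 m² × 1 s = 3.53059 m³
3.53059 m³ ÷ (0.158987 m³/bbl) = 22.2068 bbl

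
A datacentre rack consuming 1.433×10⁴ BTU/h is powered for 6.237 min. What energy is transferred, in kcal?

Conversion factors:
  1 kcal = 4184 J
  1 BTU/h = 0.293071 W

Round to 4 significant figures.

375.6 kcal

1.433×10⁴ BTU/h × 0.293071 → 4199.71 W
6.237 min × 60 → 374.22 s
E = P × t = 4199.71 W × 374.22 s = 1.57162×10⁶ J
1.57162×10⁶ J ÷ (4184 J/kcal) = 375.626 kcal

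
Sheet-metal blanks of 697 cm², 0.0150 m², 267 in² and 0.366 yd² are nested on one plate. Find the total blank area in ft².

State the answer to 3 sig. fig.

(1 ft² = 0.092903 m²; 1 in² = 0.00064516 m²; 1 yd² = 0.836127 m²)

6.06 ft²

697 cm² × 0.0001 = 0.0697 m²
0.0150 m² (already m²)
267 in² × 0.00064516 = 0.172258 m²
0.366 yd² × 0.836127 = 0.306022 m²
Total: 0.0697 + 0.015 + 0.172258 + 0.306022 = 0.56298 m²
In ft²: 0.56298 / 0.092903 = 6.05987 ft²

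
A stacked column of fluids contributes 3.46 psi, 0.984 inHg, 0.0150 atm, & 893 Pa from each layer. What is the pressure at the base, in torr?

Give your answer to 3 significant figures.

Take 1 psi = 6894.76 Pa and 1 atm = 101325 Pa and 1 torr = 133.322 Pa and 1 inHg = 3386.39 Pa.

3.46 psi × 6894.76 = 23855.9 Pa
0.984 inHg × 3386.39 = 3332.21 Pa
0.0150 atm × 101325 = 1519.88 Pa
893 Pa (already Pa)
Combined: 23855.9 + 3332.21 + 1519.88 + 893 = 29601 Pa
In torr: 29601 / 133.322 = 222.026 torr

222 torr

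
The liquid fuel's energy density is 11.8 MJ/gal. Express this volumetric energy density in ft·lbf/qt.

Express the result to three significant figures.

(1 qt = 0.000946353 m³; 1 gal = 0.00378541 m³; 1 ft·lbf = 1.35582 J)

11.8 MJ/gal × 1000000 J/MJ ÷ 0.00378541 m³/gal = 3.11723×10⁹ J/m³
3.11723×10⁹ J/m³ ÷ 1.35582 J/ft·lbf × 0.000946353 m³/qt = 2.17581×10⁶ ft·lbf/qt

2.18×10⁶ ft·lbf/qt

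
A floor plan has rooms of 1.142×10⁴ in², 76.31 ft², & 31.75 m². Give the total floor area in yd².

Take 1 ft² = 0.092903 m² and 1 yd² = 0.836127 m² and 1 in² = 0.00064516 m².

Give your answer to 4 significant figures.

1.142×10⁴ in² × 0.00064516 = 7.36773 m²
76.31 ft² × 0.092903 = 7.08943 m²
31.75 m² (already m²)
Sum: 7.36773 + 7.08943 + 31.75 = 46.2072 m²
In yd²: 46.2072 / 0.836127 = 55.2634 yd²

55.26 yd²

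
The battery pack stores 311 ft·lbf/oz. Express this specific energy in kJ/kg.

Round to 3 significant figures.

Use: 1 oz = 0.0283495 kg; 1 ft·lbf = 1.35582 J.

14.9 kJ/kg

311 ft·lbf/oz × 1.35582 J/ft·lbf ÷ 0.0283495 kg/oz = 14873.6 J/kg
14873.6 J/kg ÷ 1000 J/kJ = 14.8736 kJ/kg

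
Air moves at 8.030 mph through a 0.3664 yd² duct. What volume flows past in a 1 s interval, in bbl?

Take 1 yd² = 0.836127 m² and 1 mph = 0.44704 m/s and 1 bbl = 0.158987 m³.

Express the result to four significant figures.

6.917 bbl

8.030 mph × 0.44704 = 3.58973 m/s
0.3664 yd² × 0.836127 = 0.306357 m²
V = v × A × t = 3.58973 m/s × 0.306357 m² × 1 s = 1.09974 m³
1.09974 m³ ÷ (0.158987 m³/bbl) = 6.91717 bbl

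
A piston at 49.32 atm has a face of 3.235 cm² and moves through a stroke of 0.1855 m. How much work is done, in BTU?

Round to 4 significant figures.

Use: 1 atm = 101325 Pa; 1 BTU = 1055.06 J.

0.2842 BTU

49.32 atm → 4.99735×10⁶ Pa
3.235 cm² → 3.235×10⁻⁴ m²
F = P × A = 4.99735×10⁶ × 3.235×10⁻⁴ = 1616.64 N
W = F × d = 1616.64 × 0.1855 = 299.887 J
In BTU: 299.887 / 1055.06 = 0.284237 BTU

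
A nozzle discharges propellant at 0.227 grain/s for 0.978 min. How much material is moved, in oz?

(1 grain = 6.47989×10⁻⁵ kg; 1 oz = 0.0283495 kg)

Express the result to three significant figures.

0.0304 oz

0.227 grain/s → 1.47094×10⁻⁵ kg/s
0.978 min → 58.68 s
m = ṁ × t = 1.47094×10⁻⁵ × 58.68 = 8.63148×10⁻⁴ kg
In oz: 8.63148×10⁻⁴ / 0.0283495 = 0.0304467 oz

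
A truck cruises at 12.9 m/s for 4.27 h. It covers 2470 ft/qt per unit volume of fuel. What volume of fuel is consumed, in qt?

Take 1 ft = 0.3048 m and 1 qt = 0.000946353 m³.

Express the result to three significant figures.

263 qt

4.27 h → 15372 s
d = v × t = 12.9 × 15372 = 198299 m
2470 ft/qt → 795534 m/m³
V = d / (distance per unit fuel) = 198299 / 795534 = 0.249265 m³
In qt: 0.249265 / 0.000946353 = 263.395 qt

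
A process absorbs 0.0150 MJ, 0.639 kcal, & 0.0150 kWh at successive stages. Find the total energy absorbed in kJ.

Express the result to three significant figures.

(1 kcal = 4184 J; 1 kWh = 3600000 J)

71.7 kJ

0.0150 MJ × 1000000 → 15000 J
0.639 kcal × 4184 → 2673.58 J
0.0150 kWh × 3600000 → 54000 J
Total: 15000 + 2673.58 + 54000 = 71673.6 J
In kJ: 71673.6 / 1000 = 71.6736 kJ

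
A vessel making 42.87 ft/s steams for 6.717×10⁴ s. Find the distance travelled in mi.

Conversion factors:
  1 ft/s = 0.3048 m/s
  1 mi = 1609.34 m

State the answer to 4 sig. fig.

42.87 ft/s × 0.3048 = 13.0668 m/s
d = v × t = 13.0668 m/s × 67170 s = 877697 m
877697 m ÷ (1609.34 m/mi) = 545.377 mi

545.4 mi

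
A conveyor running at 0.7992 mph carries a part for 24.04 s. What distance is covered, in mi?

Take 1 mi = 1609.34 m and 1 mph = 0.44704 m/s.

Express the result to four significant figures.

0.7992 mph × 0.44704 → 0.357274 m/s
d = v × t = 0.357274 m/s × 24.04 s = 8.58887 m
8.58887 m ÷ (1609.34 m/mi) = 0.00533689 mi

0.005337 mi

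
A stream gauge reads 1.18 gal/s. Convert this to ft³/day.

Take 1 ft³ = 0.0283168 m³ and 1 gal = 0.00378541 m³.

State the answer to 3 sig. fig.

1.18 gal/s × 0.00378541 m³/gal = 0.00446678 m³/s
0.00446678 m³/s ÷ 0.0283168 m³/ft³ × 86400 s/day = 13629 ft³/day

1.36×10⁴ ft³/day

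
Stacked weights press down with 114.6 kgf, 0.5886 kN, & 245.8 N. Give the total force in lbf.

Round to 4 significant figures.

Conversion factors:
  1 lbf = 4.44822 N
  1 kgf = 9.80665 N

440.2 lbf

114.6 kgf × 9.80665 = 1123.84 N
0.5886 kN × 1000 = 588.6 N
245.8 N (already N)
Combined: 1123.84 + 588.6 + 245.8 = 1958.24 N
In lbf: 1958.24 / 4.44822 = 440.23 lbf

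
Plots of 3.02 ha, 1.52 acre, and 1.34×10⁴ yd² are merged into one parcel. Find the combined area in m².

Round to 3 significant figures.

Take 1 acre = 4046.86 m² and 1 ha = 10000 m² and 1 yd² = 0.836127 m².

3.02 ha × 10000 = 30200 m²
1.52 acre × 4046.86 = 6151.23 m²
1.34×10⁴ yd² × 0.836127 = 11204.1 m²
Total: 30200 + 6151.23 + 11204.1 = 47555.3 m²

4.76×10⁴ m²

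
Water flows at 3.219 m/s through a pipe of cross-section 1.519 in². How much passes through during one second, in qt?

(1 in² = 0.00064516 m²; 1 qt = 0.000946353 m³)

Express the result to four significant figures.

1.519 in² × 0.00064516 = 9.79998×10⁻⁴ m²
V = v × A × t = 3.219 m/s × 9.79998×10⁻⁴ m² × 1 s = 0.00315461 m³
0.00315461 m³ ÷ (0.000946353 m³/qt) = 3.33344 qt

3.333 qt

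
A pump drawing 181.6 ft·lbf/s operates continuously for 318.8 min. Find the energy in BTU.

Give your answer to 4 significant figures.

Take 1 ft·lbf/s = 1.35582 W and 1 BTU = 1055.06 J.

4464 BTU

181.6 ft·lbf/s × 1.35582 = 246.217 W
318.8 min × 60 = 19128 s
E = P × t = 246.217 W × 19128 s = 4.70964×10⁶ J
4.70964×10⁶ J ÷ (1055.06 J/BTU) = 4463.86 BTU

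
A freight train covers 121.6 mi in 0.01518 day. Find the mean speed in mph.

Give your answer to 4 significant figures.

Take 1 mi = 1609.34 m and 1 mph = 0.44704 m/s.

333.8 mph

121.6 mi × 1609.34 = 195696 m
0.01518 day × 86400 = 1311.55 s
v = d / t = 195696 m / 1311.55 s = 149.21 m/s
149.21 m/s ÷ (0.44704 m/s/mph) = 333.773 mph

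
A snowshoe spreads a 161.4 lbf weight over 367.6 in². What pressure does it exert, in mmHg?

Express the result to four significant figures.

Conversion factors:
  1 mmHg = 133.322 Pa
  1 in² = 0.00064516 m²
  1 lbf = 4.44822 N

22.71 mmHg

161.4 lbf × 4.44822 → 717.943 N
367.6 in² × 0.00064516 → 0.237161 m²
P = F / A = 717.943 N / 0.237161 m² = 3027.24 Pa
3027.24 Pa ÷ (133.322 Pa/mmHg) = 22.7062 mmHg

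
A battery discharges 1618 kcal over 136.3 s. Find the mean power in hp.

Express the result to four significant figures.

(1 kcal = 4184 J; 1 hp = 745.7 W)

66.61 hp

1618 kcal × 4184 → 6.76971×10⁶ J
P = E / t = 6.76971×10⁶ J / 136.3 s = 49667.7 W
49667.7 W ÷ (745.7 W/hp) = 66.6055 hp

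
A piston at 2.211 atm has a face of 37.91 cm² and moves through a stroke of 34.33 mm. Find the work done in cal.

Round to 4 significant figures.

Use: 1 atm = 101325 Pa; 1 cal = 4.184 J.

2.211 atm → 224030 Pa
37.91 cm² → 0.003791 m²
F = P × A = 224030 × 0.003791 = 849.298 N
34.33 mm → 0.03433 m
W = F × d = 849.298 × 0.03433 = 29.1564 J
In cal: 29.1564 / 4.184 = 6.96855 cal

6.969 cal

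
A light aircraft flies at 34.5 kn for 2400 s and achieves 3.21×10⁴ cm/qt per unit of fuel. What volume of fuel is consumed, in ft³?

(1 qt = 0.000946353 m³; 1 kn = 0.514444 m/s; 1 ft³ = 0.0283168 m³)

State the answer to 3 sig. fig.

34.5 kn → 17.7483 m/s
d = v × t = 17.7483 × 2400 = 42595.9 m
3.21×10⁴ cm/qt → 339197 m/m³
V = d / (distance per unit fuel) = 42595.9 / 339197 = 0.125579 m³
In ft³: 0.125579 / 0.0283168 = 4.43479 ft³

4.43 ft³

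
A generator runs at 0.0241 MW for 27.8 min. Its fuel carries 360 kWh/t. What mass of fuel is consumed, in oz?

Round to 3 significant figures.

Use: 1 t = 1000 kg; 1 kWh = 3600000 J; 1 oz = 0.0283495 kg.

1090 oz

0.0241 MW → 24100 W
27.8 min → 1668 s
E = P × t = 24100 × 1668 = 4.01988×10⁷ J
360 kWh/t → 1.296×10⁶ J/kg
m = E / e_s = 4.01988×10⁷ / 1.296×10⁶ = 31.0176 kg
In oz: 31.0176 / 0.0283495 = 1094.11 oz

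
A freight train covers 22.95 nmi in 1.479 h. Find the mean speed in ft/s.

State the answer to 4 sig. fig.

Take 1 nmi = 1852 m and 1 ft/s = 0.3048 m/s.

26.19 ft/s

22.95 nmi × 1852 → 42503.4 m
1.479 h × 3600 → 5324.4 s
v = d / t = 42503.4 m / 5324.4 s = 7.98276 m/s
7.98276 m/s ÷ (0.3048 m/s/ft/s) = 26.1902 ft/s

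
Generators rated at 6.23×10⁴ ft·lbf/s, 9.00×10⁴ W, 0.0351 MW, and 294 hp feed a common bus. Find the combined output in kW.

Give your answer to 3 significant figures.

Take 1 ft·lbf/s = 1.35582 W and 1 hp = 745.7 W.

6.23×10⁴ ft·lbf/s × 1.35582 → 84467.6 W
9.00×10⁴ W (already W)
0.0351 MW × 1000000 → 35100 W
294 hp × 745.7 → 219236 W
Total: 84467.6 + 90000 + 35100 + 219236 = 428804 W
In kW: 428804 / 1000 = 428.804 kW

429 kW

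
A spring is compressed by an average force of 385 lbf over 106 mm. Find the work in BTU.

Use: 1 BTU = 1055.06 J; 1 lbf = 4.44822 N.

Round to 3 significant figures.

0.172 BTU

385 lbf × 4.44822 → 1712.56 N
106 mm × 0.001 → 0.106 m
W = F × d = 1712.56 N × 0.106 m = 181.531 J
181.531 J ÷ (1055.06 J/BTU) = 0.172058 BTU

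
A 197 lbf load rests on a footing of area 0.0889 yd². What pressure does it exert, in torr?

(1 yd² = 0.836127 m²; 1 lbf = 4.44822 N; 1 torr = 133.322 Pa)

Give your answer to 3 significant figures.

88.4 torr

197 lbf × 4.44822 → 876.299 N
0.0889 yd² × 0.836127 → 0.0743317 m²
P = F / A = 876.299 N / 0.0743317 m² = 11789 Pa
11789 Pa ÷ (133.322 Pa/torr) = 88.425 torr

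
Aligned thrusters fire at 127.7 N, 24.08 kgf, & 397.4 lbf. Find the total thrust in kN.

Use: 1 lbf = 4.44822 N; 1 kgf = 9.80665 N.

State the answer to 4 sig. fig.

2.132 kN

127.7 N (already N)
24.08 kgf × 9.80665 → 236.144 N
397.4 lbf × 4.44822 → 1767.72 N
Sum: 127.7 + 236.144 + 1767.72 = 2131.56 N
In kN: 2131.56 / 1000 = 2.13156 kN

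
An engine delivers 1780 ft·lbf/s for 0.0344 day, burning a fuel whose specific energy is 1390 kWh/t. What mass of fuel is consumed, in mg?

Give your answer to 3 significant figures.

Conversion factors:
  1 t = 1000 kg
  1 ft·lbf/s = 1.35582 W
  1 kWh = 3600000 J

1.43×10⁶ mg

1780 ft·lbf/s → 2413.36 W
0.0344 day → 2972.16 s
E = P × t = 2413.36 × 2972.16 = 7.17289×10⁶ J
1390 kWh/t → 5.004×10⁶ J/kg
m = E / e_s = 7.17289×10⁶ / 5.004×10⁶ = 1.43343 kg
In mg: 1.43343 / 10⁻⁶ = 1.43343×10⁶ mg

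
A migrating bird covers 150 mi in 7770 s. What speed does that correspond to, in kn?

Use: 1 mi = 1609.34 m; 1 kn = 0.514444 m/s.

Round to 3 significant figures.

150 mi × 1609.34 = 241401 m
v = d / t = 241401 m / 7770 s = 31.0683 m/s
31.0683 m/s ÷ (0.514444 m/s/kn) = 60.392 kn

60.4 kn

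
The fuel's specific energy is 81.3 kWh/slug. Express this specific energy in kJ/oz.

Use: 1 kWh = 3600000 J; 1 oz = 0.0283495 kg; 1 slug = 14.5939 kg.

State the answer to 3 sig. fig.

569 kJ/oz

81.3 kWh/slug × 3600000 J/kWh ÷ 14.5939 kg/slug = 2.0055×10⁷ J/kg
2.0055×10⁷ J/kg ÷ 1000 J/kJ × 0.0283495 kg/oz = 568.549 kJ/oz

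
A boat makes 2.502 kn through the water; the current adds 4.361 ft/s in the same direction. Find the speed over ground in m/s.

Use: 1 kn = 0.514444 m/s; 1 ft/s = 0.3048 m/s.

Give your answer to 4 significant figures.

2.502 kn × 0.514444 → 1.28714 m/s
4.361 ft/s × 0.3048 → 1.32923 m/s
Sum: 1.28714 + 1.32923 = 2.61637 m/s

2.616 m/s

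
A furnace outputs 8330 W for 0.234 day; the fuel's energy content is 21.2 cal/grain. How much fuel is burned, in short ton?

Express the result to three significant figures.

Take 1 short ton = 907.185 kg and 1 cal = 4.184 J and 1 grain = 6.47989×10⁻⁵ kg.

0.234 day → 20217.6 s
E = P × t = 8330 × 20217.6 = 1.68413×10⁸ J
21.2 cal/grain → 1.36886×10⁶ J/kg
m = E / e_s = 1.68413×10⁸ / 1.36886×10⁶ = 123.032 kg
In short ton: 123.032 / 907.185 = 0.13562 short ton

0.136 short ton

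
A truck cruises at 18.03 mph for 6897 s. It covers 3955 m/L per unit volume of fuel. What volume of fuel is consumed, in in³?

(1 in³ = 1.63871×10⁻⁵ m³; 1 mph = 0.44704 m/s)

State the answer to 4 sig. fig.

18.03 mph → 8.06013 m/s
d = v × t = 8.06013 × 6897 = 55590.7 m
3955 m/L → 3.955×10⁶ m/m³
V = d / (distance per unit fuel) = 55590.7 / 3.955×10⁶ = 0.0140558 m³
In in³: 0.0140558 / 1.63871×10⁻⁵ = 857.736 in³

857.7 in³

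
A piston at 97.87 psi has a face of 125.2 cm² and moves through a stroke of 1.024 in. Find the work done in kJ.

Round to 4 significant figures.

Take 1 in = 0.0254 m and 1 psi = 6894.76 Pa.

97.87 psi → 674790 Pa
125.2 cm² → 0.01252 m²
F = P × A = 674790 × 0.01252 = 8448.37 N
1.024 in → 0.0260096 m
W = F × d = 8448.37 × 0.0260096 = 219.739 J
In kJ: 219.739 / 1000 = 0.219739 kJ

0.2197 kJ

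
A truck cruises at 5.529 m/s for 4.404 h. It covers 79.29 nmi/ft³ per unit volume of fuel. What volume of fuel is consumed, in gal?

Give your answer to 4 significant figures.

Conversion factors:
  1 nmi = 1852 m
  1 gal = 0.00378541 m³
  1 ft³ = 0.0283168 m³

4.404 h → 15854.4 s
d = v × t = 5.529 × 15854.4 = 87659 m
79.29 nmi/ft³ → 5.18579×10⁶ m/m³
V = d / (distance per unit fuel) = 87659 / 5.18579×10⁶ = 0.0169037 m³
In gal: 0.0169037 / 0.00378541 = 4.46549 gal

4.465 gal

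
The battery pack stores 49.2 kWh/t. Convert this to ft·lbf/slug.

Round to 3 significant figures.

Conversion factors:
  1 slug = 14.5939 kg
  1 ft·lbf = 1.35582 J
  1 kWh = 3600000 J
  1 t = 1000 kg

1.91×10⁶ ft·lbf/slug

49.2 kWh/t × 3600000 J/kWh ÷ 1000 kg/t = 177120 J/kg
177120 J/kg ÷ 1.35582 J/ft·lbf × 14.5939 kg/slug = 1.9065×10⁶ ft·lbf/slug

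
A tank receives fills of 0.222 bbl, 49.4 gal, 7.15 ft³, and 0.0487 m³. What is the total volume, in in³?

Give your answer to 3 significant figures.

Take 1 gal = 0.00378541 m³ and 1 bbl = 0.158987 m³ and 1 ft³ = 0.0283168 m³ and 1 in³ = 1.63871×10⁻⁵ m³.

2.89×10⁴ in³

0.222 bbl × 0.158987 = 0.0352951 m³
49.4 gal × 0.00378541 = 0.186999 m³
7.15 ft³ × 0.0283168 = 0.202465 m³
0.0487 m³ (already m³)
Total: 0.0352951 + 0.186999 + 0.202465 + 0.0487 = 0.473459 m³
In in³: 0.473459 / 1.63871×10⁻⁵ = 28892.2 in³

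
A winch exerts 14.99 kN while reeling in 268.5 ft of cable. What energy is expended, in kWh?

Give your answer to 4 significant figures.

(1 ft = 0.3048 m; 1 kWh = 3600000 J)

0.3408 kWh

14.99 kN × 1000 → 14990 N
268.5 ft × 0.3048 → 81.8388 m
W = F × d = 14990 N × 81.8388 m = 1.22676×10⁶ J
1.22676×10⁶ J ÷ (3600000 J/kWh) = 0.340767 kWh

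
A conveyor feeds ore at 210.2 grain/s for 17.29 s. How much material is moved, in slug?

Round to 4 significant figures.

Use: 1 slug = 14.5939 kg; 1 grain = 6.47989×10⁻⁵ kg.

210.2 grain/s → 0.0136207 kg/s
m = ṁ × t = 0.0136207 × 17.29 = 0.235502 kg
In slug: 0.235502 / 14.5939 = 0.016137 slug

0.01614 slug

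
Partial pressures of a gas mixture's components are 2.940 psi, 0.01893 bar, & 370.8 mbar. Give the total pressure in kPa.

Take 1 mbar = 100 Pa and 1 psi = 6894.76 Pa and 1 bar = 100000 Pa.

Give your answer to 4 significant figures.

59.24 kPa

2.940 psi × 6894.76 = 20270.6 Pa
0.01893 bar × 100000 = 1893 Pa
370.8 mbar × 100 = 37080 Pa
Total: 20270.6 + 1893 + 37080 = 59243.6 Pa
In kPa: 59243.6 / 1000 = 59.2436 kPa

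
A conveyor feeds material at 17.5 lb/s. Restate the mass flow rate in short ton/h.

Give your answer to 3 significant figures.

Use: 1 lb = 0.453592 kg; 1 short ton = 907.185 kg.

17.5 lb/s × 0.453592 kg/lb = 7.93786 kg/s
7.93786 kg/s ÷ 907.185 kg/short ton × 3600 s/h = 31.5 short ton/h

31.5 short ton/h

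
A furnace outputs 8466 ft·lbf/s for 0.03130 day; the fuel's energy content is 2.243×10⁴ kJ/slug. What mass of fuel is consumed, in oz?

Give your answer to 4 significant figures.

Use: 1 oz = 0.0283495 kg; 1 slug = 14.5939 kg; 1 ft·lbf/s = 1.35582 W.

8466 ft·lbf/s → 11478.4 W
0.03130 day → 2704.32 s
E = P × t = 11478.4 × 2704.32 = 3.10413×10⁷ J
2.243×10⁴ kJ/slug → 1.53694×10⁶ J/kg
m = E / e_s = 3.10413×10⁷ / 1.53694×10⁶ = 20.1968 kg
In oz: 20.1968 / 0.0283495 = 712.422 oz

712.4 oz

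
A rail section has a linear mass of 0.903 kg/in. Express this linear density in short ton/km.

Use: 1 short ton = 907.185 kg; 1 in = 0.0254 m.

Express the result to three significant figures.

39.2 short ton/km

0.903 kg/in ÷ 0.0254 m/in = 35.5512 kg/m
35.5512 kg/m ÷ 907.185 kg/short ton × 1000 m/km = 39.1885 short ton/km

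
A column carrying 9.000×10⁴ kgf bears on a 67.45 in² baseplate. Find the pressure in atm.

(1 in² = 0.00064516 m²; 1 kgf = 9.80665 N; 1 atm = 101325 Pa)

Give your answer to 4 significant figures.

9.000×10⁴ kgf × 9.80665 → 882598 N
67.45 in² × 0.00064516 → 0.043516 m²
P = F / A = 882598 N / 0.043516 m² = 2.02821×10⁷ Pa
2.02821×10⁷ Pa ÷ (101325 Pa/atm) = 200.169 atm

200.2 atm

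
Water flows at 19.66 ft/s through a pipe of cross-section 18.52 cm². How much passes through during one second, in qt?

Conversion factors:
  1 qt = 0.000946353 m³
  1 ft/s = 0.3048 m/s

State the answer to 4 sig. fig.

11.73 qt

19.66 ft/s × 0.3048 → 5.99237 m/s
18.52 cm² × 0.0001 → 0.001852 m²
V = v × A × t = 5.99237 m/s × 0.001852 m² × 1 s = 0.0110979 m³
0.0110979 m³ ÷ (0.000946353 m³/qt) = 11.727 qt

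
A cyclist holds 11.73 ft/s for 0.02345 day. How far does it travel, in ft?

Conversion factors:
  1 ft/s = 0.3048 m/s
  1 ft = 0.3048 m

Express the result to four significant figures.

11.73 ft/s × 0.3048 = 3.5753 m/s
0.02345 day × 86400 = 2026.08 s
d = v × t = 3.5753 m/s × 2026.08 s = 7243.84 m
7243.84 m ÷ (0.3048 m/ft) = 23765.9 ft

2.377×10⁴ ft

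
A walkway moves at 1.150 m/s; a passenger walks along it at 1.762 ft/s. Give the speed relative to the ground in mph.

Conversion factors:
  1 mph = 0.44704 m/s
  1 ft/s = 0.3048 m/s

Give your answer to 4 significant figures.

1.150 m/s (already m/s)
1.762 ft/s × 0.3048 → 0.537058 m/s
Total: 1.15 + 0.537058 = 1.68706 m/s
In mph: 1.68706 / 0.44704 = 3.77385 mph

3.774 mph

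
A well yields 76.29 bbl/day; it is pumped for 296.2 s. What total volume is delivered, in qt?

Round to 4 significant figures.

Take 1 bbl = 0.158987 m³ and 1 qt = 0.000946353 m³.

43.94 qt

76.29 bbl/day → 1.40383×10⁻⁴ m³/s
V = Q × t = 1.40383×10⁻⁴ × 296.2 = 0.0415814 m³
In qt: 0.0415814 / 0.000946353 = 43.9386 qt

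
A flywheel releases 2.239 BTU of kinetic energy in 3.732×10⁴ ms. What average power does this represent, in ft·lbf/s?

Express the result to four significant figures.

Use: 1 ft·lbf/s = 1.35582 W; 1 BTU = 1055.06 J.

2.239 BTU × 1055.06 → 2362.28 J
3.732×10⁴ ms × 0.001 → 37.32 s
P = E / t = 2362.28 J / 37.32 s = 63.298 W
63.298 W ÷ (1.35582 W/ft·lbf/s) = 46.6861 ft·lbf/s

46.69 ft·lbf/s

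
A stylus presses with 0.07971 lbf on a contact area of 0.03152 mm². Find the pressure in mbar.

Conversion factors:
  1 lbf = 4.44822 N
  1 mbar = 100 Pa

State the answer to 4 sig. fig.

1.125×10⁵ mbar

0.07971 lbf × 4.44822 → 0.354568 N
0.03152 mm² × 10⁻⁶ → 3.152×10⁻⁸ m²
P = F / A = 0.354568 N / 3.152×10⁻⁸ m² = 1.1249×10⁷ Pa
1.1249×10⁷ Pa ÷ (100 Pa/mbar) = 112490 mbar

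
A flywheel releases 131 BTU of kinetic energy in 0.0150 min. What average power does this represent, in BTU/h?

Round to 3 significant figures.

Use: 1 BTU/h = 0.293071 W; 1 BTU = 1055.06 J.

5.24×10⁵ BTU/h

131 BTU × 1055.06 = 138213 J
0.0150 min × 60 = 0.9 s
P = E / t = 138213 J / 0.9 s = 153570 W
153570 W ÷ (0.293071 W/BTU/h) = 524003 BTU/h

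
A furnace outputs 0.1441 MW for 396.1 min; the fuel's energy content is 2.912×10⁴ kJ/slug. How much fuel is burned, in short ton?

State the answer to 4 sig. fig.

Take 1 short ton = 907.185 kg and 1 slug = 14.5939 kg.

0.1441 MW → 144100 W
396.1 min → 23766 s
E = P × t = 144100 × 23766 = 3.42468×10⁹ J
2.912×10⁴ kJ/slug → 1.99535×10⁶ J/kg
m = E / e_s = 3.42468×10⁹ / 1.99535×10⁶ = 1716.33 kg
In short ton: 1716.33 / 907.185 = 1.89193 short ton

1.892 short ton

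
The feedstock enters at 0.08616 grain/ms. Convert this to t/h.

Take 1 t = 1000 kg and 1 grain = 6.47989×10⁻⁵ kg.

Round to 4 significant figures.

0.08616 grain/ms × 6.47989×10⁻⁵ kg/grain ÷ 0.001 s/ms = 0.00558307 kg/s
0.00558307 kg/s ÷ 1000 kg/t × 3600 s/h = 0.0200991 t/h

0.02010 t/h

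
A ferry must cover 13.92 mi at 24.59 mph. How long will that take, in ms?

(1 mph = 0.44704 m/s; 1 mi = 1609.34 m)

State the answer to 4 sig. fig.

2.038×10⁶ ms

13.92 mi × 1609.34 → 22402 m
24.59 mph × 0.44704 → 10.9927 m/s
t = d / v = 22402 m / 10.9927 m/s = 2037.9 s
2037.9 s ÷ (0.001 s/ms) = 2.0379×10⁶ ms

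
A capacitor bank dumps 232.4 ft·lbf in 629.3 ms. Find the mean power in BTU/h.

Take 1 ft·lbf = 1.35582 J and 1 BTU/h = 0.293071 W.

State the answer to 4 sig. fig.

1708 BTU/h

232.4 ft·lbf × 1.35582 → 315.093 J
629.3 ms × 0.001 → 0.6293 s
P = E / t = 315.093 J / 0.6293 s = 500.704 W
500.704 W ÷ (0.293071 W/BTU/h) = 1708.47 BTU/h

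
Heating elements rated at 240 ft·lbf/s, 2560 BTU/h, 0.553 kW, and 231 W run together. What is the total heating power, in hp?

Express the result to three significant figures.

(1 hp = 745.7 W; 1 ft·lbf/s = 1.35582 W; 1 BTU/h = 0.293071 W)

2.49 hp

240 ft·lbf/s × 1.35582 = 325.397 W
2560 BTU/h × 0.293071 = 750.262 W
0.553 kW × 1000 = 553 W
231 W (already W)
Sum: 325.397 + 750.262 + 553 + 231 = 1859.66 W
In hp: 1859.66 / 745.7 = 2.49384 hp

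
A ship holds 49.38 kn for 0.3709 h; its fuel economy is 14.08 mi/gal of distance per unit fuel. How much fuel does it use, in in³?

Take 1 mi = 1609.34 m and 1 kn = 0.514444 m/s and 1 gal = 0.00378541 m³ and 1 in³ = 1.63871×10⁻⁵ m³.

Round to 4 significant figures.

345.8 in³

49.38 kn → 25.4032 m/s
0.3709 h → 1335.24 s
d = v × t = 25.4032 × 1335.24 = 33919.4 m
14.08 mi/gal → 5.98601×10⁶ m/m³
V = d / (distance per unit fuel) = 33919.4 / 5.98601×10⁶ = 0.00566645 m³
In in³: 0.00566645 / 1.63871×10⁻⁵ = 345.787 in³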